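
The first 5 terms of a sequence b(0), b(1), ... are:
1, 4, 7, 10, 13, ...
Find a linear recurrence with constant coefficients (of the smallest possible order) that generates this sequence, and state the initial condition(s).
Look for the lowest-order linear relation among consecutive terms.
Observation: consecutive differences are constant (= 3).
Check at n=2: 1·4 + 3 = 7. ✓

b(n) = b(n-1) + 3, b(0) = 1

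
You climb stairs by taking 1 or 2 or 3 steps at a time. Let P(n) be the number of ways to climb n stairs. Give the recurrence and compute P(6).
Condition on the size of the last step (1 to 3): before it there were n-1, …, n-3 stairs climbed, and these cases are disjoint, so P(n) = P(n-1) + P(n-2) + P(n-3) (order-3 linear recurrence).
Initial conditions by direct count (compositions of i into parts ≤ 3): P(1) = 1; P(2) = 2; P(3) = 4.
Iterating the recurrence: P(4) = 7, P(5) = 13, P(6) = 24.

P(n) = P(n-1) + P(n-2) + P(n-3), P(1) = 1, P(2) = 2, P(3) = 4; P(6) = 24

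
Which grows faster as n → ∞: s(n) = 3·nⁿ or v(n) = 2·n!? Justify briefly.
Comparing growth rates:
Growth-rate hierarchy: log n ≺ any polynomial ≺ any exponential cⁿ (c>1) ≺ n! ≺ nⁿ.
super-exponential nⁿ dominates factorial asymptotically.

s(n) grows faster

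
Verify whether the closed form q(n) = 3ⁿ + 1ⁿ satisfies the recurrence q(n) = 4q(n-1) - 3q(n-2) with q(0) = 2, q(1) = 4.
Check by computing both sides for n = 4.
From the recurrence with q(0) = 2, q(1) = 4:
  q(0) = 2, q(1) = 4, q(2) = 10, q(3) = 28, q(4) = 82
  so the recurrence gives q(4) = 82.
From the proposed closed form q(n) = 3ⁿ + 1ⁿ:
  q(4) = 82.
Both sides give 82 at n = 4, and the initial condition(s) match, so the closed form is consistent.

Yes, the closed form is correct.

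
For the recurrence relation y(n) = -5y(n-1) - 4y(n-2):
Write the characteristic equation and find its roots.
Substitute y(n) = rⁿ and divide through by rⁿ⁻²: r² + 5r + 4 = 0
Factor: (r + 1)(r + 4) = 0, so r = -1, -4.
General solution: y(n) = A·(-1)ⁿ + B·(-4)ⁿ

Characteristic: r² + 5r + 4 = 0, Roots: r = -1, -4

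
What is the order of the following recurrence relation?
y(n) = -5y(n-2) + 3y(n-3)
The order is the largest lag k for which y(n-k) appears. Here the deepest term is y(n-3), so the order is 3.

Order 3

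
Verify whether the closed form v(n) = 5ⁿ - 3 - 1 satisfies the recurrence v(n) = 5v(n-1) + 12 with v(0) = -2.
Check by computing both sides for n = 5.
From the recurrence with v(0) = -2:
  v(0) = -2, v(1) = 2, v(2) = 22, v(3) = 122, v(4) = 622, v(5) = 3122
  so the recurrence gives v(5) = 3122.
From the proposed closed form v(n) = 5ⁿ - 3 - 1:
  v(5) = 3121.
The recurrence gives 3122 but the closed form gives 3121, so the closed form does not satisfy the recurrence.

No, the closed form is incorrect.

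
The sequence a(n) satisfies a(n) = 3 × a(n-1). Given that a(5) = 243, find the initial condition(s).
In general a(n) = 3ⁿ · a(0). At n = 5: a(0) = a(5) / 3^5 = 243 / 243 = 1.

a(0) = 1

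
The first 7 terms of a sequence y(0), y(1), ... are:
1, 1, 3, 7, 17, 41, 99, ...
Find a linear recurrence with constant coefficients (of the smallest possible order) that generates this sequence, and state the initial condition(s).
Look for the lowest-order linear relation among consecutive terms.
Observation: y(n) - 2·y(n-1) - (1)·y(n-2) = 0 holds for the shown terms, and no order-1 relation y(n) = α·y(n-1) + β fits.
Check at n=3: 2·3 + (1)·1 = 7. ✓

y(n) = 2y(n-1) + y(n-2), y(0) = 1, y(1) = 1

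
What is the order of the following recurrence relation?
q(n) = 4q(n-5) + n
The order is the largest lag k for which q(n-k) appears. Here the deepest term is q(n-5) (the n term is non-homogeneous and does not affect the order), so the order is 5.

Order 5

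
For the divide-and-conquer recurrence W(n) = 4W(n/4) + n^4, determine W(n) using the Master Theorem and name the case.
Master Theorem template: W(n) = a·W(n/b) + f(n).
Here: a=4, b=4, f(n)=n^4
Compute log_b(a) = log_4(4) = 1.
f(n) = n^4 = Ω(n^(1+ε)) with ε = 3, and the regularity condition holds (a·f(n/b) = (a/b^4)·f(n) with a/b^4 = 4^-3 < 1). Case 3: W(n) = Θ(f(n)) = Θ(n^4).

Case 3: W(n) = Θ(n^4)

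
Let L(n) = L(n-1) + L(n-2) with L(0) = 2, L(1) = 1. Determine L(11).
Computing the sequence terms:
2, 1, 3, 4, 7, 11, 18, 29, 47, 76, 123, 199

199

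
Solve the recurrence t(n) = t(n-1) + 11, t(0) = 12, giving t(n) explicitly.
Recurrence: t(n) = t(n-1) + 11, initial: t(0) = 12.
Each step adds 11, so t(n) = t(0) + 11n = 11n + 12.

t(n) = 11n + 12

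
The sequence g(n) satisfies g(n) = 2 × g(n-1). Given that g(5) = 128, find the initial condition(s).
In general g(n) = 2ⁿ · g(0). At n = 5: g(0) = g(5) / 2^5 = 128 / 32 = 4.

g(0) = 4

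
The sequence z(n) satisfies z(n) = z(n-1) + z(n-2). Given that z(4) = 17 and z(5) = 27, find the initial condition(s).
Work backwards using z(k) = z(k+2) - z(k+1):
z(3) = z(5) - z(4) = 27 - 17 = 10
z(2) = z(4) - z(3) = 17 - 10 = 7
z(1) = z(3) - z(2) = 10 - 7 = 3
z(0) = z(2) - z(1) = 7 - 3 = 4

z(0) = 4, z(1) = 3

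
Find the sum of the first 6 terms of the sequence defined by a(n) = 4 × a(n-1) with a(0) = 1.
Computing the sequence terms: 1, 4, 16, 64, 256, 1024
Adding these values together:

1365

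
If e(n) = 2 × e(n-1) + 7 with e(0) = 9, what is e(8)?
Computing step by step:
e(0) = 9
e(1) = 2 × 9 + 7 = 25
e(2) = 2 × 25 + 7 = 57
e(3) = 2 × 57 + 7 = 121
e(4) = 2 × 121 + 7 = 249
e(5) = 2 × 249 + 7 = 505
e(6) = 2 × 505 + 7 = 1017
e(7) = 2 × 1017 + 7 = 2041
e(8) = 2 × 2041 + 7 = 4089

4089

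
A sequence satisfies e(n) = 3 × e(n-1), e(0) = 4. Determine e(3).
Computing step by step:
e(0) = 4
e(1) = 3 × 4 = 12
e(2) = 3 × 12 = 36
e(3) = 3 × 36 = 108

108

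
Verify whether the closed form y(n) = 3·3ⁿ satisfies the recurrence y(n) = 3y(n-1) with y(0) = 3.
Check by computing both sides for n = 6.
From the recurrence with y(0) = 3:
  y(0) = 3, y(1) = 9, y(2) = 27, y(3) = 81, y(4) = 243, y(5) = 729, y(6) = 2187
  so the recurrence gives y(6) = 2187.
From the proposed closed form y(n) = 3·3ⁿ:
  y(6) = 2187.
Both sides give 2187 at n = 6, and the initial condition(s) match, so the closed form is consistent.

Yes, the closed form is correct.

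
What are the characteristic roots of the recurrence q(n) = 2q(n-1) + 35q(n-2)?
Substitute q(n) = rⁿ and divide through by rⁿ⁻²: r² - 2r - 35 = 0
Factor: (r - 7)(r + 5) = 0, so r = 7, -5.
General solution: q(n) = A·7ⁿ + B·(-5)ⁿ

Characteristic: r² - 2r - 35 = 0, Roots: r = 7, -5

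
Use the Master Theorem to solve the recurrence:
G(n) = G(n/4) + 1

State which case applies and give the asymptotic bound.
Master Theorem template: G(n) = a·G(n/b) + f(n).
Here: a=1, b=4, f(n)=1
Compute log_b(a) = log_4(1) = 0.
f(n) = 1 = Θ(1). Case 2: G(n) = Θ(log n).

Case 2: G(n) = Θ(log n)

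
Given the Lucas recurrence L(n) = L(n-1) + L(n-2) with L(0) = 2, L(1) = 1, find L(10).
Computing the sequence terms:
2, 1, 3, 4, 7, 11, 18, 29, 47, 76, 123

123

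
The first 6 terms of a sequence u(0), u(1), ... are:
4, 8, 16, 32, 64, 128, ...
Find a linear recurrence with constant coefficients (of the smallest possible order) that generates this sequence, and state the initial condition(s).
Look for the lowest-order linear relation among consecutive terms.
Observation: each term is 2× the previous.
Check at n=2: 2·8 = 16. ✓

u(n) = 2 × u(n-1), u(0) = 4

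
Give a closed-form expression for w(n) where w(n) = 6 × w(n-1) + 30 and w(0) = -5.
Recurrence: w(n) = 6 × w(n-1) + 30, initial: w(0) = -5.
Try w(n) = A·6ⁿ + C. Substituting: A·6ⁿ + C = 6(A·6ⁿ⁻¹ + C) + 30 = A·6ⁿ + 6C + 30, so C = 6C + 30, giving C = -6. Then w(0) = A - 6 = -5 gives A = 1.

w(n) = 6ⁿ - 6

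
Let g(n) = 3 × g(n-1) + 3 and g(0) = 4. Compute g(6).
Computing step by step:
g(0) = 4
g(1) = 3 × 4 + 3 = 15
g(2) = 3 × 15 + 3 = 48
g(3) = 3 × 48 + 3 = 147
g(4) = 3 × 147 + 3 = 444
g(5) = 3 × 444 + 3 = 1335
g(6) = 3 × 1335 + 3 = 4008

4008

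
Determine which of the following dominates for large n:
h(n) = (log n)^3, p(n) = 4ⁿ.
Comparing growth rates:
Growth-rate hierarchy: log n ≺ any polynomial ≺ any exponential cⁿ (c>1) ≺ n! ≺ nⁿ.
exponential base 4 dominates polylogarithmic (log n)^3 asymptotically.

p(n) grows faster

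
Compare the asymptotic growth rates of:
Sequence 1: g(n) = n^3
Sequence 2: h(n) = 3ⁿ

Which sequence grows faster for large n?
Comparing growth rates:
Growth-rate hierarchy: log n ≺ any polynomial ≺ any exponential cⁿ (c>1) ≺ n! ≺ nⁿ.
exponential base 3 dominates polynomial degree 3 asymptotically.

h(n) grows faster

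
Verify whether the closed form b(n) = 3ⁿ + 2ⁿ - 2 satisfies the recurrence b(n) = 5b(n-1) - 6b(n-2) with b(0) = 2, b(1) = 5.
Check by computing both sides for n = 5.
From the recurrence with b(0) = 2, b(1) = 5:
  b(0) = 2, b(1) = 5, b(2) = 13, b(3) = 35, b(4) = 97, b(5) = 275
  so the recurrence gives b(5) = 275.
From the proposed closed form b(n) = 3ⁿ + 2ⁿ - 2:
  b(5) = 273.
The recurrence gives 275 but the closed form gives 273, so the closed form does not satisfy the recurrence.

No, the closed form is incorrect.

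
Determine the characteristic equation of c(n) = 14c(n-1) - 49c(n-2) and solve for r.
Substitute c(n) = rⁿ and divide through by rⁿ⁻²: r² - 14r + 49 = 0
Factor: (r - 7)² = 0, so r = 7 (double root).
General solution: c(n) = (A + Bn)·7ⁿ

Characteristic: r² - 14r + 49 = 0, Roots: r = 7 (double root)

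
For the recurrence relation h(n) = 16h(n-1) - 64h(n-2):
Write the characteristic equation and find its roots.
Substitute h(n) = rⁿ and divide through by rⁿ⁻²: r² - 16r + 64 = 0
Factor: (r - 8)² = 0, so r = 8 (double root).
General solution: h(n) = (A + Bn)·8ⁿ

Characteristic: r² - 16r + 64 = 0, Roots: r = 8 (double root)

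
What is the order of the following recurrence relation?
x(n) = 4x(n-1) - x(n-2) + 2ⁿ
The order is the largest lag k for which x(n-k) appears. Here the deepest term is x(n-2) (the 2ⁿ term is non-homogeneous and does not affect the order), so the order is 2.

Order 2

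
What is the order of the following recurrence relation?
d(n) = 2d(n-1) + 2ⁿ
The order is the largest lag k for which d(n-k) appears. Here the deepest term is d(n-1) (the 2ⁿ term is non-homogeneous and does not affect the order), so the order is 1.

Order 1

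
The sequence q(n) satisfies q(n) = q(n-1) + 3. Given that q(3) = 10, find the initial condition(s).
q(3) = q(0) + 3·3, so q(0) = 10 - 9 = 1.

q(0) = 1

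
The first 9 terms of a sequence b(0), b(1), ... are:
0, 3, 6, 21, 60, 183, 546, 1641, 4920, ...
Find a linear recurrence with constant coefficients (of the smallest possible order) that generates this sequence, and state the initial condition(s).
Look for the lowest-order linear relation among consecutive terms.
Observation: b(n) - 2·b(n-1) - (3)·b(n-2) = 0 holds for the shown terms, and no order-1 relation b(n) = α·b(n-1) + β fits.
Check at n=3: 2·6 + (3)·3 = 21. ✓

b(n) = 2b(n-1) + 3b(n-2), b(0) = 0, b(1) = 3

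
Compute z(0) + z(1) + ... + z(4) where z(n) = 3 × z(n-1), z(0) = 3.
Computing the sequence terms: 3, 9, 27, 81, 243
Adding these values together:

363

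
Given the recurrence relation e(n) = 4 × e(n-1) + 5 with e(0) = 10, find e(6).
Computing step by step:
e(0) = 10
e(1) = 4 × 10 + 5 = 45
e(2) = 4 × 45 + 5 = 185
e(3) = 4 × 185 + 5 = 745
e(4) = 4 × 745 + 5 = 2985
e(5) = 4 × 2985 + 5 = 11945
e(6) = 4 × 11945 + 5 = 47785

47785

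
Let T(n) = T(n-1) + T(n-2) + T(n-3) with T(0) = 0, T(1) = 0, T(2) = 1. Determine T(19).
Computing the sequence terms:
0, 0, 1, 1, 2, 4, 7, 13, 24, 44, 81, 149, 274, 504, 927, 1705, 3136, 5768, 10609, 19513

19513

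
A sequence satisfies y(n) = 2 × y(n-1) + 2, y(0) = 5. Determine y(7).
Computing step by step:
y(0) = 5
y(1) = 2 × 5 + 2 = 12
y(2) = 2 × 12 + 2 = 26
y(3) = 2 × 26 + 2 = 54
y(4) = 2 × 54 + 2 = 110
y(5) = 2 × 110 + 2 = 222
y(6) = 2 × 222 + 2 = 446
y(7) = 2 × 446 + 2 = 894

894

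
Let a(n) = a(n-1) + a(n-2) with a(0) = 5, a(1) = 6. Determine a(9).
Computing the sequence terms:
5, 6, 11, 17, 28, 45, 73, 118, 191, 309

309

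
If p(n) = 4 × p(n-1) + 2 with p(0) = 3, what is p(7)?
Computing step by step:
p(0) = 3
p(1) = 4 × 3 + 2 = 14
p(2) = 4 × 14 + 2 = 58
p(3) = 4 × 58 + 2 = 234
p(4) = 4 × 234 + 2 = 938
p(5) = 4 × 938 + 2 = 3754
p(6) = 4 × 3754 + 2 = 15018
p(7) = 4 × 15018 + 2 = 60074

60074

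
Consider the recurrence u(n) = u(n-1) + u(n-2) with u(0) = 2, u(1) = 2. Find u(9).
Computing the sequence terms:
2, 2, 4, 6, 10, 16, 26, 42, 68, 110

110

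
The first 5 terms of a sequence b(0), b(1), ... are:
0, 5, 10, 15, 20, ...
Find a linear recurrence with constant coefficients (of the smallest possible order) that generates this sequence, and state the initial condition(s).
Look for the lowest-order linear relation among consecutive terms.
Observation: consecutive differences are constant (= 5).
Check at n=2: 1·5 + 5 = 10. ✓

b(n) = b(n-1) + 5, b(0) = 0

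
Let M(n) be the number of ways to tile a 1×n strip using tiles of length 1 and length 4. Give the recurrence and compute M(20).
Condition on the last tile: it has length 1 (leaving a 1×(n-1) strip) or length 4 (leaving a 1×(n-4) strip), so M(n) = M(n-1) + M(n-4) (order-4 linear recurrence).
For 0 ≤ i < 4 only unit tiles fit, so M(i) = 1.
Iterating the recurrence: M(4) = 2, M(5) = 3, M(6) = 4, M(7) = 5, M(8) = 7, M(9) = 10, M(10) = 14, M(11) = 19, M(12) = 26, M(13) = 36, M(14) = 50, M(15) = 69, M(16) = 95, M(17) = 131, M(18) = 181, M(19) = 250, M(20) = 345.

M(n) = M(n-1) + M(n-4), with M(i) = 1 for 0 ≤ i < 4; M(20) = 345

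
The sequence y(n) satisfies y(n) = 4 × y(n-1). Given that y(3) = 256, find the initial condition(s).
In general y(n) = 4ⁿ · y(0). At n = 3: y(0) = y(3) / 4^3 = 256 / 64 = 4.

y(0) = 4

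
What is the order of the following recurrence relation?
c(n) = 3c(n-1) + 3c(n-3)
The order is the largest lag k for which c(n-k) appears. Here the deepest term is c(n-3), so the order is 3.

Order 3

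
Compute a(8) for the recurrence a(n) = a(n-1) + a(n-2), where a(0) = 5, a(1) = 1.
Computing the sequence terms:
5, 1, 6, 7, 13, 20, 33, 53, 86

86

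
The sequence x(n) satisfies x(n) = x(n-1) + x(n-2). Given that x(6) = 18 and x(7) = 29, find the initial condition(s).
Work backwards using x(k) = x(k+2) - x(k+1):
x(5) = x(7) - x(6) = 29 - 18 = 11
x(4) = x(6) - x(5) = 18 - 11 = 7
x(3) = x(5) - x(4) = 11 - 7 = 4
x(2) = x(4) - x(3) = 7 - 4 = 3
x(1) = x(3) - x(2) = 4 - 3 = 1
x(0) = x(2) - x(1) = 3 - 1 = 2

x(0) = 2, x(1) = 1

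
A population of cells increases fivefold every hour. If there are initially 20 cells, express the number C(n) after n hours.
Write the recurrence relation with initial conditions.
Each hour multiplies the count by 5, so the count after n hours depends only on the count after n-1 hours: C(n) = 5 × C(n-1). The starting count gives C(0) = 20.
Unrolling n times gives the closed form C(n) = 20 × 5ⁿ.

C(n) = 5 × C(n-1), C(0) = 20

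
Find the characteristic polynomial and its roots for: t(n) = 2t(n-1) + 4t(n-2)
Substitute t(n) = rⁿ and divide through by rⁿ⁻²: r² - 2r - 4 = 0
Discriminant: 2² + 4·4 = 20, not a perfect square, so by the quadratic formula r = (2 ± √20)/2.
General solution: t(n) = A·r₁ⁿ + B·r₂ⁿ where r₁,r₂ = (2 ± √20)/2

Characteristic: r² - 2r - 4 = 0, Roots: r = (2 ± √20)/2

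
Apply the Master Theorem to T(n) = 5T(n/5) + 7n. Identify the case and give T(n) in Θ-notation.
Master Theorem template: T(n) = a·T(n/b) + f(n).
Here: a=5, b=5, f(n)=7n
Compute log_b(a) = log_5(5) = 1.
f(n) = 7n = Θ(n). Case 2: T(n) = Θ(n log n).

Case 2: T(n) = Θ(n log n)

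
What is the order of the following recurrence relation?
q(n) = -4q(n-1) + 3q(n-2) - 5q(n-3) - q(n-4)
The order is the largest lag k for which q(n-k) appears. Here the deepest term is q(n-4), so the order is 4.

Order 4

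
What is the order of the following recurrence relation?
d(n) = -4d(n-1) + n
The order is the largest lag k for which d(n-k) appears. Here the deepest term is d(n-1) (the n term is non-homogeneous and does not affect the order), so the order is 1.

Order 1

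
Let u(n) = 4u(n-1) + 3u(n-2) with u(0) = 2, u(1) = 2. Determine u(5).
Computing the sequence terms:
2, 2, 14, 62, 290, 1346

1346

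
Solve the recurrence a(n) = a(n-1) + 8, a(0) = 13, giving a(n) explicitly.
Recurrence: a(n) = a(n-1) + 8, initial: a(0) = 13.
Each step adds 8, so a(n) = a(0) + 8n = 8n + 13.

a(n) = 8n + 13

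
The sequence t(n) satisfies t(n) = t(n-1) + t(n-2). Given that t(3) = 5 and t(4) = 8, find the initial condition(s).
Work backwards using t(k) = t(k+2) - t(k+1):
t(2) = t(4) - t(3) = 8 - 5 = 3
t(1) = t(3) - t(2) = 5 - 3 = 2
t(0) = t(2) - t(1) = 3 - 2 = 1

t(0) = 1, t(1) = 2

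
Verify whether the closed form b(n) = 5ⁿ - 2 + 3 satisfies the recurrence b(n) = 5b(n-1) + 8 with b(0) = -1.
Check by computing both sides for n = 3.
From the recurrence with b(0) = -1:
  b(0) = -1, b(1) = 3, b(2) = 23, b(3) = 123
  so the recurrence gives b(3) = 123.
From the proposed closed form b(n) = 5ⁿ - 2 + 3:
  b(3) = 126.
The recurrence gives 123 but the closed form gives 126, so the closed form does not satisfy the recurrence.

No, the closed form is incorrect.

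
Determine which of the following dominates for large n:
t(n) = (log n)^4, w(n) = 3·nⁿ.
Comparing growth rates:
Growth-rate hierarchy: log n ≺ any polynomial ≺ any exponential cⁿ (c>1) ≺ n! ≺ nⁿ.
super-exponential nⁿ dominates polylogarithmic (log n)^4 asymptotically.

w(n) grows faster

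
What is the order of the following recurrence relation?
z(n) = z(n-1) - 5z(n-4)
The order is the largest lag k for which z(n-k) appears. Here the deepest term is z(n-4), so the order is 4.

Order 4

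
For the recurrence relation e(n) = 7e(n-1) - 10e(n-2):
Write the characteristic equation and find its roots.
Substitute e(n) = rⁿ and divide through by rⁿ⁻²: r² - 7r + 10 = 0
Factor: (r - 5)(r - 2) = 0, so r = 5, 2.
General solution: e(n) = A·5ⁿ + B·2ⁿ

Characteristic: r² - 7r + 10 = 0, Roots: r = 5, 2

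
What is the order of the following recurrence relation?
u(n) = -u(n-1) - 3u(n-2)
The order is the largest lag k for which u(n-k) appears. Here the deepest term is u(n-2), so the order is 2.

Order 2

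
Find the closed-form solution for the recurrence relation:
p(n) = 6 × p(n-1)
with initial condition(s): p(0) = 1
Recurrence: p(n) = 6 × p(n-1), initial: p(0) = 1.
Each term is 6 times the previous, so this is geometric with ratio 6. After n steps: p(n) = p(0)·6ⁿ = 6ⁿ.

p(n) = 6ⁿ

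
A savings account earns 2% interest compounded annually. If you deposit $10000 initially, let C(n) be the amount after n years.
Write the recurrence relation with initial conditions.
Each year the balance grows by 2%, i.e. is multiplied by 1 + 2/100 = 1.02, so C(n) = 1.02 × C(n-1). The initial deposit gives C(0) = 10000.
Unrolling gives the closed form C(n) = 10000 × (1.02)ⁿ.

C(n) = 1.02 × C(n-1), C(0) = 10000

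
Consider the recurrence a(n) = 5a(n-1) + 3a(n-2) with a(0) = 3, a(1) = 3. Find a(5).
Computing the sequence terms:
3, 3, 24, 129, 717, 3972

3972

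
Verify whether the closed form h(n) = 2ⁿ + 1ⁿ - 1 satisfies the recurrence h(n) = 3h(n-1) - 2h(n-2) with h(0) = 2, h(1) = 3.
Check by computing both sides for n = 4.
From the recurrence with h(0) = 2, h(1) = 3:
  h(0) = 2, h(1) = 3, h(2) = 5, h(3) = 9, h(4) = 17
  so the recurrence gives h(4) = 17.
From the proposed closed form h(n) = 2ⁿ + 1ⁿ - 1:
  h(4) = 16.
The recurrence gives 17 but the closed form gives 16, so the closed form does not satisfy the recurrence.

No, the closed form is incorrect.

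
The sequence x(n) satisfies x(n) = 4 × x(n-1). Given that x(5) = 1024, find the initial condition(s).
In general x(n) = 4ⁿ · x(0). At n = 5: x(0) = x(5) / 4^5 = 1024 / 1024 = 1.

x(0) = 1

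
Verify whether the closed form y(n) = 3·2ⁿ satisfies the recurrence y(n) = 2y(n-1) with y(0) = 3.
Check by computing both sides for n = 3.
From the recurrence with y(0) = 3:
  y(0) = 3, y(1) = 6, y(2) = 12, y(3) = 24
  so the recurrence gives y(3) = 24.
From the proposed closed form y(n) = 3·2ⁿ:
  y(3) = 24.
Both sides give 24 at n = 3, and the initial condition(s) match, so the closed form is consistent.

Yes, the closed form is correct.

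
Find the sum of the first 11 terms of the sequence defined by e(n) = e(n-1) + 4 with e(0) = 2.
Computing the sequence terms: 2, 6, 10, 14, 18, 22, 26, 30, 34, 38, 42
Adding these values together:

242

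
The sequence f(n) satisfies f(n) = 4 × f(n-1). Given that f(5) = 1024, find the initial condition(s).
In general f(n) = 4ⁿ · f(0). At n = 5: f(0) = f(5) / 4^5 = 1024 / 1024 = 1.

f(0) = 1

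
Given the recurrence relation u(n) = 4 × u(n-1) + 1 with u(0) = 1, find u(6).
Computing step by step:
u(0) = 1
u(1) = 4 × 1 + 1 = 5
u(2) = 4 × 5 + 1 = 21
u(3) = 4 × 21 + 1 = 85
u(4) = 4 × 85 + 1 = 341
u(5) = 4 × 341 + 1 = 1365
u(6) = 4 × 1365 + 1 = 5461

5461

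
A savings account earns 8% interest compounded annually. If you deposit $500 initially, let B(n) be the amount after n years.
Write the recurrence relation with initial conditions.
Each year the balance grows by 8%, i.e. is multiplied by 1 + 8/100 = 1.08, so B(n) = 1.08 × B(n-1). The initial deposit gives B(0) = 500.
Unrolling gives the closed form B(n) = 500 × (1.08)ⁿ.

B(n) = 1.08 × B(n-1), B(0) = 500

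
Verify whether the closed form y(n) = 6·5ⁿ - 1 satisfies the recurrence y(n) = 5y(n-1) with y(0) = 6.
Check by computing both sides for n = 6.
From the recurrence with y(0) = 6:
  y(0) = 6, y(1) = 30, y(2) = 150, y(3) = 750, y(4) = 3750, y(5) = 18750, y(6) = 93750
  so the recurrence gives y(6) = 93750.
From the proposed closed form y(n) = 6·5ⁿ - 1:
  y(6) = 93749.
The recurrence gives 93750 but the closed form gives 93749, so the closed form does not satisfy the recurrence.

No, the closed form is incorrect.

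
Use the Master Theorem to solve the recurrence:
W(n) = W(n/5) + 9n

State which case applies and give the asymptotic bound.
Master Theorem template: W(n) = a·W(n/b) + f(n).
Here: a=1, b=5, f(n)=9n
Compute log_b(a) = log_5(1) = 0.
f(n) = 9n = Ω(n^(0+ε)) with ε = 1, and the regularity condition holds (a·f(n/b) = (a/b^1)·f(n) with a/b^1 = 5^-1 < 1). Case 3: W(n) = Θ(f(n)) = Θ(n).

Case 3: W(n) = Θ(n)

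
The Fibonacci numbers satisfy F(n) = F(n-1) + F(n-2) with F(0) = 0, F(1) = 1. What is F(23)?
Computing the sequence terms:
0, 1, 1, 2, 3, 5, 8, 13, 21, 34, 55, 89, 144, 233, 377, 610, 987, 1597, 2584, 4181, 6765, 10946, 17711, 28657

28657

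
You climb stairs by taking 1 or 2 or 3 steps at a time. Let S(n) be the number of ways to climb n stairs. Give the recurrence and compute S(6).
Condition on the size of the last step (1 to 3): before it there were n-1, …, n-3 stairs climbed, and these cases are disjoint, so S(n) = S(n-1) + S(n-2) + S(n-3) (order-3 linear recurrence).
Initial conditions by direct count (compositions of i into parts ≤ 3): S(1) = 1; S(2) = 2; S(3) = 4.
Iterating the recurrence: S(4) = 7, S(5) = 13, S(6) = 24.

S(n) = S(n-1) + S(n-2) + S(n-3), S(1) = 1, S(2) = 2, S(3) = 4; S(6) = 24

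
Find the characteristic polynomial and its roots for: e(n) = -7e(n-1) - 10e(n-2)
Substitute e(n) = rⁿ and divide through by rⁿ⁻²: r² + 7r + 10 = 0
Factor: (r + 2)(r + 5) = 0, so r = -2, -5.
General solution: e(n) = A·(-2)ⁿ + B·(-5)ⁿ

Characteristic: r² + 7r + 10 = 0, Roots: r = -2, -5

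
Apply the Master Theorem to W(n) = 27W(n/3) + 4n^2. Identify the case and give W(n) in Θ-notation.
Master Theorem template: W(n) = a·W(n/b) + f(n).
Here: a=27, b=3, f(n)=4n^2
Compute log_b(a) = log_3(27) = 3.
f(n) = 4n^2 = O(n^(3-ε)) with ε = 1. Case 1: W(n) = Θ(n^log_b(a)) = Θ(n^3).

Case 1: W(n) = Θ(n^3)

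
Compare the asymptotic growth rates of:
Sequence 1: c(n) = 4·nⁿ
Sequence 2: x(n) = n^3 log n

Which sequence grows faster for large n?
Comparing growth rates:
Growth-rate hierarchy: log n ≺ any polynomial ≺ any exponential cⁿ (c>1) ≺ n! ≺ nⁿ.
super-exponential nⁿ dominates polynomial degree 3 (with log factor) asymptotically.

c(n) grows faster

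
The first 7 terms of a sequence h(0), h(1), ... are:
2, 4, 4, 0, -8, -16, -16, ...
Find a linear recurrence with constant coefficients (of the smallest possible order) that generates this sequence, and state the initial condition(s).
Look for the lowest-order linear relation among consecutive terms.
Observation: h(n) - 2·h(n-1) - (-2)·h(n-2) = 0 holds for the shown terms, and no order-1 relation h(n) = α·h(n-1) + β fits.
Check at n=3: 2·4 + (-2)·4 = 0. ✓

h(n) = 2h(n-1) - 2h(n-2), h(0) = 2, h(1) = 4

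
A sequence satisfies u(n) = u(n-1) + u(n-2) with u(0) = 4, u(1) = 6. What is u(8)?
Computing the sequence terms:
4, 6, 10, 16, 26, 42, 68, 110, 178

178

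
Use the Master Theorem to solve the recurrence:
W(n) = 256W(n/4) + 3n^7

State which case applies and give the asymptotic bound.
Master Theorem template: W(n) = a·W(n/b) + f(n).
Here: a=256, b=4, f(n)=3n^7
Compute log_b(a) = log_4(256) = 4.
f(n) = 3n^7 = Ω(n^(4+ε)) with ε = 3, and the regularity condition holds (a·f(n/b) = (a/b^7)·f(n) with a/b^7 = 4^-3 < 1). Case 3: W(n) = Θ(f(n)) = Θ(n^7).

Case 3: W(n) = Θ(n^7)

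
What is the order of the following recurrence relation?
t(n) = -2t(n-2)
The order is the largest lag k for which t(n-k) appears. Here the deepest term is t(n-2), so the order is 2.

Order 2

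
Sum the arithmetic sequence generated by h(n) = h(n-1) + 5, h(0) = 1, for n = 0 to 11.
Computing the sequence terms: 1, 6, 11, 16, 21, 26, 31, 36, 41, 46, 51, 56
Adding these values together:

342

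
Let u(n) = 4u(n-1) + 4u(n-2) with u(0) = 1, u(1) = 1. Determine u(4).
Computing the sequence terms:
1, 1, 8, 36, 176

176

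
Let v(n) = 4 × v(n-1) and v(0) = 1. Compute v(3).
Computing step by step:
v(0) = 1
v(1) = 4 × 1 = 4
v(2) = 4 × 4 = 16
v(3) = 4 × 16 = 64

64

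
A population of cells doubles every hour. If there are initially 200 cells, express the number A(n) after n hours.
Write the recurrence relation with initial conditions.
Each hour multiplies the count by 2, so the count after n hours depends only on the count after n-1 hours: A(n) = 2 × A(n-1). The starting count gives A(0) = 200.
Unrolling n times gives the closed form A(n) = 200 × 2ⁿ.

A(n) = 2 × A(n-1), A(0) = 200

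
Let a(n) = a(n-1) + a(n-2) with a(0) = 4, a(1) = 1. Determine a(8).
Computing the sequence terms:
4, 1, 5, 6, 11, 17, 28, 45, 73

73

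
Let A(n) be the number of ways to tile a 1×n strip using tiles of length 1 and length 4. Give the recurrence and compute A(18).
Condition on the last tile: it has length 1 (leaving a 1×(n-1) strip) or length 4 (leaving a 1×(n-4) strip), so A(n) = A(n-1) + A(n-4) (order-4 linear recurrence).
For 0 ≤ i < 4 only unit tiles fit, so A(i) = 1.
Iterating the recurrence: A(4) = 2, A(5) = 3, A(6) = 4, A(7) = 5, A(8) = 7, A(9) = 10, A(10) = 14, A(11) = 19, A(12) = 26, A(13) = 36, A(14) = 50, A(15) = 69, A(16) = 95, A(17) = 131, A(18) = 181.

A(n) = A(n-1) + A(n-4), with A(i) = 1 for 0 ≤ i < 4; A(18) = 181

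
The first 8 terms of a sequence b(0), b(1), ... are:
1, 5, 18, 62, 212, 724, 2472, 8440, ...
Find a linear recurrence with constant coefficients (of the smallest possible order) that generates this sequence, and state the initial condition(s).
Look for the lowest-order linear relation among consecutive terms.
Observation: b(n) - 4·b(n-1) - (-2)·b(n-2) = 0 holds for the shown terms, and no order-1 relation b(n) = α·b(n-1) + β fits.
Check at n=3: 4·18 + (-2)·5 = 62. ✓

b(n) = 4b(n-1) - 2b(n-2), b(0) = 1, b(1) = 5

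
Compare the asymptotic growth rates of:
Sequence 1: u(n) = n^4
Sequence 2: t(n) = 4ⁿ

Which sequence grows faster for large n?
Comparing growth rates:
Growth-rate hierarchy: log n ≺ any polynomial ≺ any exponential cⁿ (c>1) ≺ n! ≺ nⁿ.
exponential base 4 dominates polynomial degree 4 asymptotically.

t(n) grows faster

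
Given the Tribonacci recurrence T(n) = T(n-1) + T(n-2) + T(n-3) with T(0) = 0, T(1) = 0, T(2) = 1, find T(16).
Computing the sequence terms:
0, 0, 1, 1, 2, 4, 7, 13, 24, 44, 81, 149, 274, 504, 927, 1705, 3136

3136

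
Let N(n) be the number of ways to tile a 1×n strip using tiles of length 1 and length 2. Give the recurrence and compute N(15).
Condition on the last tile: it has length 1 (leaving a 1×(n-1) strip) or length 2 (leaving a 1×(n-2) strip), so N(n) = N(n-1) + N(n-2) (order-2 linear recurrence).
For 0 ≤ i < 2 only unit tiles fit, so N(i) = 1.
Iterating the recurrence: N(2) = 2, N(3) = 3, N(4) = 5, N(5) = 8, N(6) = 13, N(7) = 21, N(8) = 34, N(9) = 55, N(10) = 89, N(11) = 144, N(12) = 233, N(13) = 377, N(14) = 610, N(15) = 987.

N(n) = N(n-1) + N(n-2), with N(i) = 1 for 0 ≤ i < 2; N(15) = 987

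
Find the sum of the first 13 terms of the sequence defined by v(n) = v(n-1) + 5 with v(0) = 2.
Computing the sequence terms: 2, 7, 12, 17, 22, 27, 32, 37, 42, 47, 52, 57, 62
Adding these values together:

416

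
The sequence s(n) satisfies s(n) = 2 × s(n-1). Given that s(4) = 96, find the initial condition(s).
In general s(n) = 2ⁿ · s(0). At n = 4: s(0) = s(4) / 2^4 = 96 / 16 = 6.

s(0) = 6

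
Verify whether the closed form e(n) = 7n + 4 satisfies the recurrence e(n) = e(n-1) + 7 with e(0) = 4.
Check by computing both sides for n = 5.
From the recurrence with e(0) = 4:
  e(0) = 4, e(1) = 11, e(2) = 18, e(3) = 25, e(4) = 32, e(5) = 39
  so the recurrence gives e(5) = 39.
From the proposed closed form e(n) = 7n + 4:
  e(5) = 39.
Both sides give 39 at n = 5, and the initial condition(s) match, so the closed form is consistent.

Yes, the closed form is correct.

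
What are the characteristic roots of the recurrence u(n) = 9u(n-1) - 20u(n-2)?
Substitute u(n) = rⁿ and divide through by rⁿ⁻²: r² - 9r + 20 = 0
Factor: (r - 4)(r - 5) = 0, so r = 4, 5.
General solution: u(n) = A·4ⁿ + B·5ⁿ

Characteristic: r² - 9r + 20 = 0, Roots: r = 4, 5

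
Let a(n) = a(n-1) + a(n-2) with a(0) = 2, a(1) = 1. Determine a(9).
Computing the sequence terms:
2, 1, 3, 4, 7, 11, 18, 29, 47, 76

76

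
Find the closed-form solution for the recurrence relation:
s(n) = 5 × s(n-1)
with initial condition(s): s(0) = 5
Recurrence: s(n) = 5 × s(n-1), initial: s(0) = 5.
Each term is 5 times the previous, so this is geometric with ratio 5. After n steps: s(n) = s(0)·5ⁿ = 5·5ⁿ.

s(n) = 5·5ⁿ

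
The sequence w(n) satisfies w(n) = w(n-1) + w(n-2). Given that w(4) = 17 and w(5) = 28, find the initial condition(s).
Work backwards using w(k) = w(k+2) - w(k+1):
w(3) = w(5) - w(4) = 28 - 17 = 11
w(2) = w(4) - w(3) = 17 - 11 = 6
w(1) = w(3) - w(2) = 11 - 6 = 5
w(0) = w(2) - w(1) = 6 - 5 = 1

w(0) = 1, w(1) = 5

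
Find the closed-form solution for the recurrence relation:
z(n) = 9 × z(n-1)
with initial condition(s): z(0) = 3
Recurrence: z(n) = 9 × z(n-1), initial: z(0) = 3.
Each term is 9 times the previous, so this is geometric with ratio 9. After n steps: z(n) = z(0)·9ⁿ = 3·9ⁿ.

z(n) = 3·9ⁿ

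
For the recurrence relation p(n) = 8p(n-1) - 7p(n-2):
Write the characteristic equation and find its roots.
Substitute p(n) = rⁿ and divide through by rⁿ⁻²: r² - 8r + 7 = 0
Factor: (r - 7)(r - 1) = 0, so r = 7, 1.
General solution: p(n) = A·7ⁿ + B·1ⁿ

Characteristic: r² - 8r + 7 = 0, Roots: r = 7, 1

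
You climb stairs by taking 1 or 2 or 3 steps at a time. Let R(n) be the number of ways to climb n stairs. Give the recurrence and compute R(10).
Condition on the size of the last step (1 to 3): before it there were n-1, …, n-3 stairs climbed, and these cases are disjoint, so R(n) = R(n-1) + R(n-2) + R(n-3) (order-3 linear recurrence).
Initial conditions by direct count (compositions of i into parts ≤ 3): R(1) = 1; R(2) = 2; R(3) = 4.
Iterating the recurrence: R(4) = 7, R(5) = 13, R(6) = 24, R(7) = 44, R(8) = 81, R(9) = 149, R(10) = 274.

R(n) = R(n-1) + R(n-2) + R(n-3), R(1) = 1, R(2) = 2, R(3) = 4; R(10) = 274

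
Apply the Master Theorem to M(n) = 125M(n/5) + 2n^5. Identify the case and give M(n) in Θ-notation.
Master Theorem template: M(n) = a·M(n/b) + f(n).
Here: a=125, b=5, f(n)=2n^5
Compute log_b(a) = log_5(125) = 3.
f(n) = 2n^5 = Ω(n^(3+ε)) with ε = 2, and the regularity condition holds (a·f(n/b) = (a/b^5)·f(n) with a/b^5 = 5^-2 < 1). Case 3: M(n) = Θ(f(n)) = Θ(n^5).

Case 3: M(n) = Θ(n^5)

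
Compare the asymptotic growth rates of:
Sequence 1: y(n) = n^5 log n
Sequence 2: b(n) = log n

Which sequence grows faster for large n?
Comparing growth rates:
Growth-rate hierarchy: log n ≺ any polynomial ≺ any exponential cⁿ (c>1) ≺ n! ≺ nⁿ.
polynomial degree 5 (with log factor) dominates logarithmic asymptotically.

y(n) grows faster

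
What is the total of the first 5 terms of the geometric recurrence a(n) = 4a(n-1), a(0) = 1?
Computing the sequence terms: 1, 4, 16, 64, 256
Adding these values together:

341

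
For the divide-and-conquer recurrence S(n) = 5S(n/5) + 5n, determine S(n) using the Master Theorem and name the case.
Master Theorem template: S(n) = a·S(n/b) + f(n).
Here: a=5, b=5, f(n)=5n
Compute log_b(a) = log_5(5) = 1.
f(n) = 5n = Θ(n). Case 2: S(n) = Θ(n log n).

Case 2: S(n) = Θ(n log n)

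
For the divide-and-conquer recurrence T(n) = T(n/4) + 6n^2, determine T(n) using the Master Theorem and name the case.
Master Theorem template: T(n) = a·T(n/b) + f(n).
Here: a=1, b=4, f(n)=6n^2
Compute log_b(a) = log_4(1) = 0.
f(n) = 6n^2 = Ω(n^(0+ε)) with ε = 2, and the regularity condition holds (a·f(n/b) = (a/b^2)·f(n) with a/b^2 = 4^-2 < 1). Case 3: T(n) = Θ(f(n)) = Θ(n^2).

Case 3: T(n) = Θ(n^2)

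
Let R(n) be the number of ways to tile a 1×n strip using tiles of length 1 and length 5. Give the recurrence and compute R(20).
Condition on the last tile: it has length 1 (leaving a 1×(n-1) strip) or length 5 (leaving a 1×(n-5) strip), so R(n) = R(n-1) + R(n-5) (order-5 linear recurrence).
For 0 ≤ i < 5 only unit tiles fit, so R(i) = 1.
Iterating the recurrence: R(5) = 2, R(6) = 3, R(7) = 4, R(8) = 5, R(9) = 6, R(10) = 8, R(11) = 11, R(12) = 15, R(13) = 20, R(14) = 26, R(15) = 34, R(16) = 45, R(17) = 60, R(18) = 80, R(19) = 106, R(20) = 140.

R(n) = R(n-1) + R(n-5), with R(i) = 1 for 0 ≤ i < 5; R(20) = 140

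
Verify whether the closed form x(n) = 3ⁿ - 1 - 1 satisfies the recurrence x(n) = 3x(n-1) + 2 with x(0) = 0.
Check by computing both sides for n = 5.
From the recurrence with x(0) = 0:
  x(0) = 0, x(1) = 2, x(2) = 8, x(3) = 26, x(4) = 80, x(5) = 242
  so the recurrence gives x(5) = 242.
From the proposed closed form x(n) = 3ⁿ - 1 - 1:
  x(5) = 241.
The recurrence gives 242 but the closed form gives 241, so the closed form does not satisfy the recurrence.

No, the closed form is incorrect.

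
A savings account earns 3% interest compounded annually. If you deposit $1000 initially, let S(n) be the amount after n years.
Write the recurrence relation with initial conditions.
Each year the balance grows by 3%, i.e. is multiplied by 1 + 3/100 = 1.03, so S(n) = 1.03 × S(n-1). The initial deposit gives S(0) = 1000.
Unrolling gives the closed form S(n) = 1000 × (1.03)ⁿ.

S(n) = 1.03 × S(n-1), S(0) = 1000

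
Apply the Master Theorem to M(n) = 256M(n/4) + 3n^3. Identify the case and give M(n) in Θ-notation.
Master Theorem template: M(n) = a·M(n/b) + f(n).
Here: a=256, b=4, f(n)=3n^3
Compute log_b(a) = log_4(256) = 4.
f(n) = 3n^3 = O(n^(4-ε)) with ε = 1. Case 1: M(n) = Θ(n^log_b(a)) = Θ(n^4).

Case 1: M(n) = Θ(n^4)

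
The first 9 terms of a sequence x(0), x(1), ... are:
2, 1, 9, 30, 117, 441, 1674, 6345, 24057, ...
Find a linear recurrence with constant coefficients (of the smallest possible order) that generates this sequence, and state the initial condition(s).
Look for the lowest-order linear relation among consecutive terms.
Observation: x(n) - 3·x(n-1) - (3)·x(n-2) = 0 holds for the shown terms, and no order-1 relation x(n) = α·x(n-1) + β fits.
Check at n=3: 3·9 + (3)·1 = 30. ✓

x(n) = 3x(n-1) + 3x(n-2), x(0) = 2, x(1) = 1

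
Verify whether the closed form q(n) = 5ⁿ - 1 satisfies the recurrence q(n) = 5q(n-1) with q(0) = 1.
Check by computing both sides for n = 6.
From the recurrence with q(0) = 1:
  q(0) = 1, q(1) = 5, q(2) = 25, q(3) = 125, q(4) = 625, q(5) = 3125, q(6) = 15625
  so the recurrence gives q(6) = 15625.
From the proposed closed form q(n) = 5ⁿ - 1:
  q(6) = 15624.
The recurrence gives 15625 but the closed form gives 15624, so the closed form does not satisfy the recurrence.

No, the closed form is incorrect.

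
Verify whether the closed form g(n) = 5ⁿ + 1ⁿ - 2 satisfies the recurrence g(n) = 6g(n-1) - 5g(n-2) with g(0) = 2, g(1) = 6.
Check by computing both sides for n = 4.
From the recurrence with g(0) = 2, g(1) = 6:
  g(0) = 2, g(1) = 6, g(2) = 26, g(3) = 126, g(4) = 626
  so the recurrence gives g(4) = 626.
From the proposed closed form g(n) = 5ⁿ + 1ⁿ - 2:
  g(4) = 624.
The recurrence gives 626 but the closed form gives 624, so the closed form does not satisfy the recurrence.

No, the closed form is incorrect.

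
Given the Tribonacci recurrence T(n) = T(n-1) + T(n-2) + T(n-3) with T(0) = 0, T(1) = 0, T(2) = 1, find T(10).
Computing the sequence terms:
0, 0, 1, 1, 2, 4, 7, 13, 24, 44, 81

81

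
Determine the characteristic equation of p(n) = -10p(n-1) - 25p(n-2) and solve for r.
Substitute p(n) = rⁿ and divide through by rⁿ⁻²: r² + 10r + 25 = 0
Factor: (r + 5)² = 0, so r = -5 (double root).
General solution: p(n) = (A + Bn)·(-5)ⁿ

Characteristic: r² + 10r + 25 = 0, Roots: r = -5 (double root)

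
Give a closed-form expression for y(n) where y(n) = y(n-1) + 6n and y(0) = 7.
Recurrence: y(n) = y(n-1) + 6n, initial: y(0) = 7.
Telescoping: y(n) = y(0) + 6·Σᵢ₌₁ⁿ i = 7 + 6·n(n+1)/2.

y(n) = 6·n(n+1)/2 + 7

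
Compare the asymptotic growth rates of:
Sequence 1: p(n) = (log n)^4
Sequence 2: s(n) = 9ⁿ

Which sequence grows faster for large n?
Comparing growth rates:
Growth-rate hierarchy: log n ≺ any polynomial ≺ any exponential cⁿ (c>1) ≺ n! ≺ nⁿ.
exponential base 9 dominates polylogarithmic (log n)^4 asymptotically.

s(n) grows faster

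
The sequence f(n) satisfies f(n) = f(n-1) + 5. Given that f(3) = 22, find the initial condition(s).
f(3) = f(0) + 3·5, so f(0) = 22 - 15 = 7.

f(0) = 7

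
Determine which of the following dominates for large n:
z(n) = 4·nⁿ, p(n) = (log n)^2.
Comparing growth rates:
Growth-rate hierarchy: log n ≺ any polynomial ≺ any exponential cⁿ (c>1) ≺ n! ≺ nⁿ.
super-exponential nⁿ dominates polylogarithmic (log n)^2 asymptotically.

z(n) grows faster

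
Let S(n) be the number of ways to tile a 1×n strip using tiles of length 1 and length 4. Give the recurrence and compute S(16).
Condition on the last tile: it has length 1 (leaving a 1×(n-1) strip) or length 4 (leaving a 1×(n-4) strip), so S(n) = S(n-1) + S(n-4) (order-4 linear recurrence).
For 0 ≤ i < 4 only unit tiles fit, so S(i) = 1.
Iterating the recurrence: S(4) = 2, S(5) = 3, S(6) = 4, S(7) = 5, S(8) = 7, S(9) = 10, S(10) = 14, S(11) = 19, S(12) = 26, S(13) = 36, S(14) = 50, S(15) = 69, S(16) = 95.

S(n) = S(n-1) + S(n-4), with S(i) = 1 for 0 ≤ i < 4; S(16) = 95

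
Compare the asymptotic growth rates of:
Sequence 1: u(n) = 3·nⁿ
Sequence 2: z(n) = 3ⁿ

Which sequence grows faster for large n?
Comparing growth rates:
Growth-rate hierarchy: log n ≺ any polynomial ≺ any exponential cⁿ (c>1) ≺ n! ≺ nⁿ.
super-exponential nⁿ dominates exponential base 3 asymptotically.

u(n) grows faster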